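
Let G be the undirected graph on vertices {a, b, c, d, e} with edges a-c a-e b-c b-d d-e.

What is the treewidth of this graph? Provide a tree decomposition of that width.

Every bag has size at most 3, so the width is 3 − 1 = 2 and tw(G) ≤ 2. The edges a–e–d–b–c–a form a cycle, so G is not a tree and its treewidth is at least 2. The upper and lower bounds meet at 2, so that is the treewidth.

Treewidth 2.
One such decomposition:
Bags: B1 = {a, d, e}  B2 = {a, b, d}  B3 = {a, b, c}
Tree: B1–B2, B2–B3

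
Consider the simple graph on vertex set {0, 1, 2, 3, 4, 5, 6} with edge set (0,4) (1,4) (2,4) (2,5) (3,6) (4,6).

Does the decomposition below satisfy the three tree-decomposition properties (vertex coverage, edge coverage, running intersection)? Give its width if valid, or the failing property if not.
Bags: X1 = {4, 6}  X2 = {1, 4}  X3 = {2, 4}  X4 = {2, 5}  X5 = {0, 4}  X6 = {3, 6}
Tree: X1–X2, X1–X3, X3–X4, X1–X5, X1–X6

Yes; width 1.

Checking the three conditions: (i) the bags cover all of {0, 1, 2, 3, 4, 5, 6}; (ii) for each edge, some bag contains both endpoints; (iii) the bags containing any fixed vertex form a subtree. All hold, so the decomposition is valid with width 2 − 1 = 1.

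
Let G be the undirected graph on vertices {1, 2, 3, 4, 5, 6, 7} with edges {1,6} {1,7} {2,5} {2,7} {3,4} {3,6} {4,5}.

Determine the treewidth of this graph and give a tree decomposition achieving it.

Treewidth 2.
One such decomposition:
Bags: B1 = {2, 4, 5}  B2 = {2, 3, 4}  B3 = {2, 3, 6}  B4 = {1, 2, 6}  B5 = {1, 2, 7}
Tree: B1–B2, B2–B3, B3–B4, B4–B5

Each bag holds 3 vertices, so the decomposition has width 2, which upper-bounds the treewidth. Since 2–5–4–3–6–1–7–2 is a cycle in G, G is not acyclic. Forests are exactly the graphs of treewidth ≤ 1, so tw(G) ≥ 2. Hence tw(G) = 2 exactly.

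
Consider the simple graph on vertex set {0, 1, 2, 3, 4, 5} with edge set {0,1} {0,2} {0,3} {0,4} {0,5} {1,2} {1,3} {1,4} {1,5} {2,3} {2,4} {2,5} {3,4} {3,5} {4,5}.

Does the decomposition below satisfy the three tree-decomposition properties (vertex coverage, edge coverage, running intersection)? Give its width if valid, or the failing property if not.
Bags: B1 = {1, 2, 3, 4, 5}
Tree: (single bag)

A tree decomposition must satisfy three properties: every vertex lies in some bag; for every edge, both endpoints lie together in some bag; and for every vertex, the bags containing it form a connected subtree. Here vertex 0 appears in no bag, so the decomposition is invalid.

No — vertex 0 appears in no bag.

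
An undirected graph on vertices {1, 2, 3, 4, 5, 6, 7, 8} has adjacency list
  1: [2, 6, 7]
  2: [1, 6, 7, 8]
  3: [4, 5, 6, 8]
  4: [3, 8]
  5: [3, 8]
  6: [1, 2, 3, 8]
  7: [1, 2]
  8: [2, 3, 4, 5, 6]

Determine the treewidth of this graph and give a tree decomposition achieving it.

Each bag holds 3 vertices, so the decomposition has width 2, which upper-bounds the treewidth. Conversely, {2, 6, 8} is a clique of size 3, and the vertices of any clique must share a bag in every tree decomposition; so some bag has ≥ 3 vertices and tw(G) ≥ 2. The upper and lower bounds meet at 2, so that is the treewidth.

Treewidth 2.
One such decomposition:
Bags: B1 = {1, 2, 6}  B2 = {2, 6, 8}  B3 = {3, 6, 8}  B4 = {3, 4, 8}  B5 = {3, 5, 8}  B6 = {1, 2, 7}
Tree: B1–B2, B2–B3, B3–B4, B3–B5, B1–B6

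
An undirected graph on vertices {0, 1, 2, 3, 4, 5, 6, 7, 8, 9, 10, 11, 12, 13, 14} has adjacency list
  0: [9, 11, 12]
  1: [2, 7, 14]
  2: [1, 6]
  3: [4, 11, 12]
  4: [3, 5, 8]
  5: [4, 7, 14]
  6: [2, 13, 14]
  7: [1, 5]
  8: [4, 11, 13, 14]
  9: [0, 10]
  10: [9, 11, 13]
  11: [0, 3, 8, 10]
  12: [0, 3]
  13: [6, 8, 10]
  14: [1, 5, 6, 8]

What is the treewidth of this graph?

3

A width-3 tree decomposition is:
Bags: B1 = {0, 9, 10, 12}  B2 = {0, 10, 11, 12}  B3 = {3, 10, 11, 12}  B4 = {3, 10, 11, 13}  B5 = {3, 8, 11, 13}  B6 = {3, 4, 8, 13}  B7 = {4, 6, 8, 13}  B8 = {4, 6, 8, 14}  B9 = {4, 5, 6, 14}  B10 = {2, 5, 6, 14}  B11 = {1, 2, 5, 14}  B12 = {1, 2, 5, 7}
Tree: B1–B2, B2–B3, B3–B4, B4–B5, B5–B6, B6–B7, B7–B8, B8–B9, B9–B10, B10–B11, B11–B12
Every bag has size at most 4, so the width is 4 − 1 = 3 and tw(G) ≤ 3. For the lower bound: the 4 vertex sets {0,9,12}, {10}, {11}, {3,4,8,13} are disjoint, each induces a connected subgraph, and every pair is joined by at least one edge of G. Contracting each set to a single vertex therefore yields K_{4} as a minor, and since treewidth is minor-monotone, tw(G) ≥ tw(K_{4}) = 3. Hence tw(G) = 3 exactly.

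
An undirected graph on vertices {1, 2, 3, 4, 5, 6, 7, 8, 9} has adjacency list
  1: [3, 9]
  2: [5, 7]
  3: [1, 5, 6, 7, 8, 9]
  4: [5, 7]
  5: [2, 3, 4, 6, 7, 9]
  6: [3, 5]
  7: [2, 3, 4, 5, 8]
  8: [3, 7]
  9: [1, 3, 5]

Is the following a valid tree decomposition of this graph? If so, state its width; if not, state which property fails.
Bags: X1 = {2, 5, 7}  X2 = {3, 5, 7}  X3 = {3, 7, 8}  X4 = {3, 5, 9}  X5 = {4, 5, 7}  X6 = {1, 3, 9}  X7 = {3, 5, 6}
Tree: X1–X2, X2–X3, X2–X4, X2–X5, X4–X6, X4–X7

Vertex coverage: the bags together contain {1, 2, 3, 4, 5, 6, 7, 8, 9}, the full vertex set. Edge coverage: each edge of G has both endpoints in at least one bag. Running intersection: for every vertex, the bags containing it form a connected subtree. All three properties hold, so this is a valid tree decomposition of width max|bag| − 1 = 2, and hence tw(G) ≤ 2.

Yes; width 2.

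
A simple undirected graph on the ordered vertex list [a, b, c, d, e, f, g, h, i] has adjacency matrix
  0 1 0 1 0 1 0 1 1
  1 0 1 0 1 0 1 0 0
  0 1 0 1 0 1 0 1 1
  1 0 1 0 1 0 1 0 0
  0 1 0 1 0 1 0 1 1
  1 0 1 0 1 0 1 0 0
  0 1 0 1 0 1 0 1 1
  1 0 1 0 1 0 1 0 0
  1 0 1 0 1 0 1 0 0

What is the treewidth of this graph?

A width-4 tree decomposition is:
Bags: B1 = {a, c, d, e, g}  B2 = {a, c, e, g, i}  B3 = {a, c, e, f, g}  B4 = {a, b, c, e, g}  B5 = {a, c, e, g, h}
Tree: B1–B2, B2–B3, B3–B4, B4–B5
Each bag holds 5 vertices, so the decomposition has width 4, which upper-bounds the treewidth. For the lower bound: the 5 vertex sets {a,d}, {c,i}, {e,f}, {g}, {b} are disjoint, each induces a connected subgraph, and every pair is joined by at least one edge of G. Contracting each set to a single vertex therefore yields K_{5} as a minor, and since treewidth is minor-monotone, tw(G) ≥ tw(K_{5}) = 4. The upper and lower bounds meet at 4, so that is the treewidth.

4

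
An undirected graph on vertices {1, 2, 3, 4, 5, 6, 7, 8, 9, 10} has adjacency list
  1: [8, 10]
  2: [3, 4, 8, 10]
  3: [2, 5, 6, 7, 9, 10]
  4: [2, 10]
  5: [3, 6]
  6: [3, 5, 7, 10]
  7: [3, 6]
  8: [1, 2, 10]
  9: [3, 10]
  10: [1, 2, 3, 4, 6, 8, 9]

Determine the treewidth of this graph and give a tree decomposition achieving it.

Treewidth 2.
One such decomposition:
Bags: B1 = {2, 4, 10}  B2 = {2, 3, 10}  B3 = {3, 9, 10}  B4 = {3, 6, 10}  B5 = {3, 6, 7}  B6 = {2, 8, 10}  B7 = {1, 8, 10}  B8 = {3, 5, 6}
Tree: B1–B2, B2–B3, B2–B4, B4–B5, B2–B6, B6–B7, B5–B8

The largest bag has 3 vertices, giving width 2; this decomposition certifies tw(G) ≤ 2. For the lower bound, the 3 vertices {1, 8, 10} are pairwise adjacent, and any tree decomposition puts a clique entirely inside one bag — forcing width ≥ 2. Combining the bounds, tw(G) = 2.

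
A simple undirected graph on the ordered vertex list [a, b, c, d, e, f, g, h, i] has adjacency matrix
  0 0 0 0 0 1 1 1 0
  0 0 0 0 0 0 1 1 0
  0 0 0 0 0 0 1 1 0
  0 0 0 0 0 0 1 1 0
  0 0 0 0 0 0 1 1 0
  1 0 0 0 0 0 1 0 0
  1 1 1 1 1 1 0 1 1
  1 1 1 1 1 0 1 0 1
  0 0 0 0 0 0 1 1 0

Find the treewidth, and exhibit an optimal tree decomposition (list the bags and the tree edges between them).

Every bag has size at most 3, so the width is 3 − 1 = 2 and tw(G) ≤ 2. On the other hand G contains the 3-clique {d, g, h}. A clique must lie in a single bag of any decomposition, so no decomposition can have width below 2. Combining the bounds, tw(G) = 2.

Treewidth 2.
One such decomposition:
Bags: B1 = {g, h, i}  B2 = {a, g, h}  B3 = {a, f, g}  B4 = {c, g, h}  B5 = {d, g, h}  B6 = {b, g, h}  B7 = {e, g, h}
Tree: B1–B2, B2–B3, B1–B4, B2–B5, B4–B6, B2–B7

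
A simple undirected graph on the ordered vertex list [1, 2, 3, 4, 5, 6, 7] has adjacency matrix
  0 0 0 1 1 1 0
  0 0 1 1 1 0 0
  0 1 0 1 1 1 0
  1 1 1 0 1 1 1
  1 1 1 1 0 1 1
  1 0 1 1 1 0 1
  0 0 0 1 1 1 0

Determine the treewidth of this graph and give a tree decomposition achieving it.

Treewidth 3.
One optimal decomposition is:
Bags: B1 = {4, 5, 6, 7}  B2 = {3, 4, 5, 6}  B3 = {1, 4, 5, 6}  B4 = {2, 3, 4, 5}
Tree: B1–B2, B2–B3, B2–B4

The largest bag has 4 vertices, giving width 3; this decomposition certifies tw(G) ≤ 3. On the other hand G contains the 4-clique {2, 3, 4, 5}. A clique must lie in a single bag of any decomposition, so no decomposition can have width below 3. Combining the bounds, tw(G) = 3.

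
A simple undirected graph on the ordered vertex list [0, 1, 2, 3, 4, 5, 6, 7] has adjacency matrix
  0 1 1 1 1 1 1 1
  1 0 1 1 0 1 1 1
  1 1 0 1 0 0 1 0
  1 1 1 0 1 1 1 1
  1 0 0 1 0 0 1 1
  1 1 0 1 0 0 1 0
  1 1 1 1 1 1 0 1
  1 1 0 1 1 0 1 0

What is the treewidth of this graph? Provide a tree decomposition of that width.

Treewidth 4.
One such decomposition:
Bags: B1 = {0, 1, 3, 6, 7}  B2 = {0, 1, 2, 3, 6}  B3 = {0, 1, 3, 5, 6}  B4 = {0, 3, 4, 6, 7}
Tree: B1–B2, B1–B3, B1–B4

Each bag holds 5 vertices, so the decomposition has width 4, which upper-bounds the treewidth. For the lower bound, the 5 vertices {0, 1, 2, 3, 6} are pairwise adjacent, and any tree decomposition puts a clique entirely inside one bag — forcing width ≥ 4. The upper and lower bounds meet at 4, so that is the treewidth.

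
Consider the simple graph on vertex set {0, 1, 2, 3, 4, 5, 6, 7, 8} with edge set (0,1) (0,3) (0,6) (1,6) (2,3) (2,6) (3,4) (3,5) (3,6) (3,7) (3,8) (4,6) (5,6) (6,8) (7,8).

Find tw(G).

2

A width-2 tree decomposition is:
Bags: B1 = {3, 6, 8}  B2 = {2, 3, 6}  B3 = {0, 3, 6}  B4 = {3, 5, 6}  B5 = {0, 1, 6}  B6 = {3, 7, 8}  B7 = {3, 4, 6}
Tree: B1–B2, B1–B3, B2–B4, B3–B5, B1–B6, B1–B7
Every bag has size at most 3, so the width is 3 − 1 = 2 and tw(G) ≤ 2. On the other hand G contains the 3-clique {0, 1, 6}. A clique must lie in a single bag of any decomposition, so no decomposition can have width below 2. Combining the bounds, tw(G) = 2.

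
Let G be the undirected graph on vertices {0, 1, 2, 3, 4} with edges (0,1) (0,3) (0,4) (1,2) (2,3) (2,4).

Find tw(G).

2

A width-2 tree decomposition is:
Bags: B1 = {0, 2, 4}  B2 = {0, 1, 2}  B3 = {0, 2, 3}
Tree: B1–B2, B2–B3
The largest bag has 3 vertices, giving width 2; this decomposition certifies tw(G) ≤ 2. The edges 0–4–2–1–0 form a cycle, so G is not a tree and its treewidth is at least 2. Combining the bounds, tw(G) = 2.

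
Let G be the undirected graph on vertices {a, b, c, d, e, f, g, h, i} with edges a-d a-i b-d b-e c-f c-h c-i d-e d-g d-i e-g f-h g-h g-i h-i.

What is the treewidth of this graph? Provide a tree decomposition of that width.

Every bag has size at most 3, so the width is 3 − 1 = 2 and tw(G) ≤ 2. On the other hand G contains the 3-clique {d, e, g}. A clique must lie in a single bag of any decomposition, so no decomposition can have width below 2. Combining the bounds, tw(G) = 2.

Treewidth 2.
One optimal decomposition is:
Bags: B1 = {g, h, i}  B2 = {d, g, i}  B3 = {d, e, g}  B4 = {c, h, i}  B5 = {c, f, h}  B6 = {a, d, i}  B7 = {b, d, e}
Tree: B1–B2, B2–B3, B1–B4, B4–B5, B2–B6, B3–B7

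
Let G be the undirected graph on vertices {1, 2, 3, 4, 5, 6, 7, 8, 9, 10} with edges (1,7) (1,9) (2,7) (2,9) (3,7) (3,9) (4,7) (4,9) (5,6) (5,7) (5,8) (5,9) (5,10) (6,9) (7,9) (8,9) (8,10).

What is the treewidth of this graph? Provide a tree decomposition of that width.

Treewidth 2.
One such decomposition:
Bags: B1 = {5, 7, 9}  B2 = {5, 8, 9}  B3 = {5, 8, 10}  B4 = {3, 7, 9}  B5 = {1, 7, 9}  B6 = {2, 7, 9}  B7 = {4, 7, 9}  B8 = {5, 6, 9}
Tree: B1–B2, B2–B3, B1–B4, B4–B5, B5–B6, B4–B7, B1–B8

Every bag has size at most 3, so the width is 3 − 1 = 2 and tw(G) ≤ 2. On the other hand G contains the 3-clique {5, 8, 9}. A clique must lie in a single bag of any decomposition, so no decomposition can have width below 2. Therefore the treewidth is 2.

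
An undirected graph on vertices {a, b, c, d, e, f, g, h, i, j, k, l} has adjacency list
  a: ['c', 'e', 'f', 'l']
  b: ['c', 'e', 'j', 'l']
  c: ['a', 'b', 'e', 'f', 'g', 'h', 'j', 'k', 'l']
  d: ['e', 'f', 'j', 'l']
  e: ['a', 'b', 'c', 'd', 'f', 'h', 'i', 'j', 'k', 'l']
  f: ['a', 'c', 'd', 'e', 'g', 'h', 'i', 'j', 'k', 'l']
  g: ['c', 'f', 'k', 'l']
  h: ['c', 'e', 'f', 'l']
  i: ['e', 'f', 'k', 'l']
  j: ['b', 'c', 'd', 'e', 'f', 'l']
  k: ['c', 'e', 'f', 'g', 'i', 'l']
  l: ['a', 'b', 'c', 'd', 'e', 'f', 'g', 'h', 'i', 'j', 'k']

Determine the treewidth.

A width-4 tree decomposition is:
Bags: B1 = {e, f, i, k, l}  B2 = {c, e, f, k, l}  B3 = {a, c, e, f, l}  B4 = {c, e, f, j, l}  B5 = {c, f, g, k, l}  B6 = {d, e, f, j, l}  B7 = {b, c, e, j, l}  B8 = {c, e, f, h, l}
Tree: B1–B2, B2–B3, B2–B4, B2–B5, B4–B6, B4–B7, B4–B8
The largest bag has 5 vertices, giving width 4; this decomposition certifies tw(G) ≤ 4. Conversely, {c, f, g, k, l} is a clique of size 5, and the vertices of any clique must share a bag in every tree decomposition; so some bag has ≥ 5 vertices and tw(G) ≥ 4. Hence tw(G) = 4 exactly.

4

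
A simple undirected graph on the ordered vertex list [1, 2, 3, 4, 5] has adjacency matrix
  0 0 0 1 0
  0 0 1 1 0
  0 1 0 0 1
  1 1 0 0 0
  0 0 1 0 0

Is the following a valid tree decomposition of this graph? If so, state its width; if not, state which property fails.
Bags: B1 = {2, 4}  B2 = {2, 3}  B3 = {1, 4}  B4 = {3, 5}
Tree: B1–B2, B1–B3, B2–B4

Every vertex of G appears in some bag (union = {1, 2, 3, 4, 5}); every edge is covered by a bag; and for each vertex v the set of bags containing v is connected in the bag tree. The decomposition is therefore valid. The largest bag has 2 vertices, so the width is 1.

Yes; width 1.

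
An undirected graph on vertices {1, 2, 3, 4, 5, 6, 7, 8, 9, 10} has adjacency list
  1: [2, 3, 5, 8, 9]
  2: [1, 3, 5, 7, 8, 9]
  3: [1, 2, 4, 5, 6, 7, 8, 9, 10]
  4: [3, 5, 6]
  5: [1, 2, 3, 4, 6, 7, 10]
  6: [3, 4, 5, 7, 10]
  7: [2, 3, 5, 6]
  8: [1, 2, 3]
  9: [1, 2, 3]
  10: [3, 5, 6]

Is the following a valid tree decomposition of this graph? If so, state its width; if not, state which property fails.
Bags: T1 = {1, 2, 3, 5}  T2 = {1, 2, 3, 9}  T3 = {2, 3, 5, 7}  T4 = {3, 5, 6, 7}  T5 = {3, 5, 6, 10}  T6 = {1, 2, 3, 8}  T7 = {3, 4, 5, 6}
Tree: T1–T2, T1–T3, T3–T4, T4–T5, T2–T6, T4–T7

Checking the three conditions: (i) the bags cover all of {1, 2, 3, 4, 5, 6, 7, 8, 9, 10}; (ii) for each edge, some bag contains both endpoints; (iii) the bags containing any fixed vertex form a subtree. All hold, so the decomposition is valid with width 4 − 1 = 3.

Yes; width 3.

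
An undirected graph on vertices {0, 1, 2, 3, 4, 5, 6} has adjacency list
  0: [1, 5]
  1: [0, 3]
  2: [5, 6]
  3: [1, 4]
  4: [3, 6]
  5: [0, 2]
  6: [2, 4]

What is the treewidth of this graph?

2

A width-2 tree decomposition is:
Bags: B1 = {2, 5, 6}  B2 = {0, 5, 6}  B3 = {0, 1, 6}  B4 = {1, 3, 6}  B5 = {3, 4, 6}
Tree: B1–B2, B2–B3, B3–B4, B4–B5
The largest bag has 3 vertices, giving width 2; this decomposition certifies tw(G) ≤ 2. Since 6–2–5–0–1–3–4–6 is a cycle in G, G is not acyclic. Forests are exactly the graphs of treewidth ≤ 1, so tw(G) ≥ 2. Therefore the treewidth is 2.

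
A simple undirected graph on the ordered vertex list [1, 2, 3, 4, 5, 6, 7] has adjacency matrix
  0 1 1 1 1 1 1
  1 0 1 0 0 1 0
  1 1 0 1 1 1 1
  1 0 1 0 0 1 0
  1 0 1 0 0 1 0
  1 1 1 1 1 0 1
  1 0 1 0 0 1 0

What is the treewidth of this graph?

A width-3 tree decomposition is:
Bags: B1 = {1, 2, 3, 6}  B2 = {1, 3, 4, 6}  B3 = {1, 3, 5, 6}  B4 = {1, 3, 6, 7}
Tree: B1–B2, B1–B3, B3–B4
Every bag has size at most 4, so the width is 4 − 1 = 3 and tw(G) ≤ 3. On the other hand G contains the 4-clique {1, 2, 3, 6}. A clique must lie in a single bag of any decomposition, so no decomposition can have width below 3. Combining the bounds, tw(G) = 3.

3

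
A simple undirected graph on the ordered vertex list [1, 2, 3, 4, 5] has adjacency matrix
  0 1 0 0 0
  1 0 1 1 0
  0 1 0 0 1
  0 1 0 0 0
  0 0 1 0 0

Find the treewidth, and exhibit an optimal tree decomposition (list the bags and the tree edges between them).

The largest bag has 2 vertices, giving width 1; this decomposition certifies tw(G) ≤ 1. G has an edge, so its treewidth is at least 1. Therefore the treewidth is 1.

Treewidth 1.
One such decomposition:
Bags: B1 = {2, 4}  B2 = {2, 3}  B3 = {3, 5}  B4 = {1, 2}
Tree: B1–B2, B2–B3, B1–B4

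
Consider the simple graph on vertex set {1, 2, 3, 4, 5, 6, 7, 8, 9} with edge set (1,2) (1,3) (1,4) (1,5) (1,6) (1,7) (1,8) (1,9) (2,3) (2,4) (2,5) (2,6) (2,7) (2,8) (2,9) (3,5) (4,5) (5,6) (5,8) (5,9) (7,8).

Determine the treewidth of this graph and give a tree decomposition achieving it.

Each bag holds 4 vertices, so the decomposition has width 3, which upper-bounds the treewidth. Conversely, {1, 2, 3, 5} is a clique of size 4, and the vertices of any clique must share a bag in every tree decomposition; so some bag has ≥ 4 vertices and tw(G) ≥ 3. The upper and lower bounds meet at 3, so that is the treewidth.

Treewidth 3.
Bags: B1 = {1, 2, 4, 5}  B2 = {1, 2, 5, 8}  B3 = {1, 2, 5, 9}  B4 = {1, 2, 5, 6}  B5 = {1, 2, 7, 8}  B6 = {1, 2, 3, 5}
Tree: B1–B2, B1–B3, B2–B4, B2–B5, B2–B6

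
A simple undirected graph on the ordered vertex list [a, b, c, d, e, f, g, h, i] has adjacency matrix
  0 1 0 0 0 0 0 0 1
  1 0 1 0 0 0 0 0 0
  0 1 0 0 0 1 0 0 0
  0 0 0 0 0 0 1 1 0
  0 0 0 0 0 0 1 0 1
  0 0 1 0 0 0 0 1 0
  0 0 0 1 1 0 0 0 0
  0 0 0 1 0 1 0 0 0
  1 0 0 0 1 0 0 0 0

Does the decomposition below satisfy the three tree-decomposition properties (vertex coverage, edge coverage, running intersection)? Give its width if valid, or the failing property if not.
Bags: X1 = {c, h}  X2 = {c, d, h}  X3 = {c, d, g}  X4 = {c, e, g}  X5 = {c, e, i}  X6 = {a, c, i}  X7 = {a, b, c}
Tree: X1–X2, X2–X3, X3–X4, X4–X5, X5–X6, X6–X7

A tree decomposition must satisfy three properties: every vertex lies in some bag; for every edge, both endpoints lie together in some bag; and for every vertex, the bags containing it form a connected subtree. Here vertex f appears in no bag, so the decomposition is invalid.

No — vertex f appears in no bag.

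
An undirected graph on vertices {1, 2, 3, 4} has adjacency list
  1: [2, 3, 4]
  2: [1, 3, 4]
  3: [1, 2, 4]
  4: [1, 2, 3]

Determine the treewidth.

3

A width-3 tree decomposition is:
Bags: B1 = {1, 2, 3, 4}
Tree: (single bag)
With just one bag of size 4, the width is 4 − 1 = 3, so tw(G) ≤ 3. For the lower bound, the 4 vertices {1, 2, 3, 4} are pairwise adjacent, and any tree decomposition puts a clique entirely inside one bag — forcing width ≥ 3. Hence tw(G) = 3 exactly.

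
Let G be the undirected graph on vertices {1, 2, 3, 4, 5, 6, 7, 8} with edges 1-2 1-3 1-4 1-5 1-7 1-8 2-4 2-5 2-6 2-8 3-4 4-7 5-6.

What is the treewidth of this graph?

A width-2 tree decomposition is:
Bags: B1 = {1, 4, 7}  B2 = {1, 3, 4}  B3 = {1, 2, 4}  B4 = {1, 2, 5}  B5 = {1, 2, 8}  B6 = {2, 5, 6}
Tree: B1–B2, B2–B3, B3–B4, B4–B5, B4–B6
Every bag has size at most 3, so the width is 3 − 1 = 2 and tw(G) ≤ 2. Conversely, {1, 2, 8} is a clique of size 3, and the vertices of any clique must share a bag in every tree decomposition; so some bag has ≥ 3 vertices and tw(G) ≥ 2. Therefore the treewidth is 2.

2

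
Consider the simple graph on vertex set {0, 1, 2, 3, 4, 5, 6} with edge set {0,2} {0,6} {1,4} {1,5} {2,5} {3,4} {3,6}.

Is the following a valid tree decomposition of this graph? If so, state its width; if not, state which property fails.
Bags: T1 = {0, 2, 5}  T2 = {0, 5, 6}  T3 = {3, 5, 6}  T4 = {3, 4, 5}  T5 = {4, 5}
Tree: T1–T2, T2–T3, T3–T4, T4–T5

No — vertex 1 appears in no bag.

A tree decomposition must satisfy three properties: every vertex lies in some bag; for every edge, both endpoints lie together in some bag; and for every vertex, the bags containing it form a connected subtree. Here vertex 1 appears in no bag, so the decomposition is invalid.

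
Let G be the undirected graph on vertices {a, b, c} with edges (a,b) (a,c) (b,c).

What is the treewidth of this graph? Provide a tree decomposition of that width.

With just one bag of size 3, the width is 3 − 1 = 2, so tw(G) ≤ 2. Conversely, {a, b, c} is a clique of size 3, and the vertices of any clique must share a bag in every tree decomposition; so some bag has ≥ 3 vertices and tw(G) ≥ 2. Combining the bounds, tw(G) = 2.

Treewidth 2.
Bags: B1 = {a, b, c}
Tree: (single bag)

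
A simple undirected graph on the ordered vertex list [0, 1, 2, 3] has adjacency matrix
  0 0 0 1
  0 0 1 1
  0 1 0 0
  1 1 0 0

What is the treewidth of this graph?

1

A width-1 tree decomposition is:
Bags: B1 = {0, 3}  B2 = {1, 3}  B3 = {1, 2}
Tree: B1–B2, B2–B3
The largest bag has 2 vertices, giving width 1; this decomposition certifies tw(G) ≤ 1. Since G has at least one edge (e.g. 0–3), it is not an edgeless graph, so tw(G) ≥ 1. Therefore the treewidth is 1.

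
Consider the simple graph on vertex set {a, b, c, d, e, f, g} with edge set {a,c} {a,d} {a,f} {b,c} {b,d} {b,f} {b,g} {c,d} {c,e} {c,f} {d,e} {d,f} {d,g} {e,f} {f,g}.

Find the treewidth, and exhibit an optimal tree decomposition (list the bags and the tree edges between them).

Treewidth 3.
One such decomposition:
Bags: B1 = {a, c, d, f}  B2 = {c, d, e, f}  B3 = {b, c, d, f}  B4 = {b, d, f, g}
Tree: B1–B2, B1–B3, B3–B4

The largest bag has 4 vertices, giving width 3; this decomposition certifies tw(G) ≤ 3. For the lower bound, the 4 vertices {b, d, f, g} are pairwise adjacent, and any tree decomposition puts a clique entirely inside one bag — forcing width ≥ 3. Hence tw(G) = 3 exactly.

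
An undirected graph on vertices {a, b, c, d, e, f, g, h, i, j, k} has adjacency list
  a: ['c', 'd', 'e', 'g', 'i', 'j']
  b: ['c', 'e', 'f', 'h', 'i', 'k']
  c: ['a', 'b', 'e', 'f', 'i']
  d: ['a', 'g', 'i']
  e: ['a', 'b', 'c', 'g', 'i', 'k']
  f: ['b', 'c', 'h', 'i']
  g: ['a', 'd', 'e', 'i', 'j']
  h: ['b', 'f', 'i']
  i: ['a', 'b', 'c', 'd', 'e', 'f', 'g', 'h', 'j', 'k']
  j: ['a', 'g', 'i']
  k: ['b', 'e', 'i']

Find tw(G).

3

A width-3 tree decomposition is:
Bags: B1 = {b, c, e, i}  B2 = {b, c, f, i}  B3 = {a, c, e, i}  B4 = {a, e, g, i}  B5 = {a, g, i, j}  B6 = {a, d, g, i}  B7 = {b, e, i, k}  B8 = {b, f, h, i}
Tree: B1–B2, B1–B3, B3–B4, B4–B5, B5–B6, B1–B7, B2–B8
The largest bag has 4 vertices, giving width 3; this decomposition certifies tw(G) ≤ 3. On the other hand G contains the 4-clique {a, d, g, i}. A clique must lie in a single bag of any decomposition, so no decomposition can have width below 3. Therefore the treewidth is 3.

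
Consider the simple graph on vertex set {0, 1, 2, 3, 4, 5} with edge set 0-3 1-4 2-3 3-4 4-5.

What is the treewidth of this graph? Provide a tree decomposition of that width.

Treewidth 1.
One such decomposition:
Bags: B1 = {0, 3}  B2 = {3, 4}  B3 = {4, 5}  B4 = {2, 3}  B5 = {1, 4}
Tree: B1–B2, B2–B3, B2–B4, B3–B5

Each bag holds 2 vertices, so the decomposition has width 1, which upper-bounds the treewidth. Since G has at least one edge (e.g. 3–0), it is not an edgeless graph, so tw(G) ≥ 1. Therefore the treewidth is 1.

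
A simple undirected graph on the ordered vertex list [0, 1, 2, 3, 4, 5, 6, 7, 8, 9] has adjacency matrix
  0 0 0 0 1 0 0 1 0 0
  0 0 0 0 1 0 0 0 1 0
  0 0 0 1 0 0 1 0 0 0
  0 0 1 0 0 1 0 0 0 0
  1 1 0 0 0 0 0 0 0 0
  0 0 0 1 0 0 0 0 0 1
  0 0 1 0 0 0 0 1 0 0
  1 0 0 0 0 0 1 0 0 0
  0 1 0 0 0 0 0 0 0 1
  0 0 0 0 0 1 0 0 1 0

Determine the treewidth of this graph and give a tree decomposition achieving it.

Every bag has size at most 3, so the width is 3 − 1 = 2 and tw(G) ≤ 2. For the lower bound, G contains the cycle 7–6–2–3–5–9–8–1–4–0–7, so G is not a forest; only forests have treewidth ≤ 1, hence tw(G) ≥ 2. Hence tw(G) = 2 exactly.

Treewidth 2.
One such decomposition:
Bags: B1 = {2, 6, 7}  B2 = {2, 3, 7}  B3 = {3, 5, 7}  B4 = {5, 7, 9}  B5 = {7, 8, 9}  B6 = {1, 7, 8}  B7 = {1, 4, 7}  B8 = {0, 4, 7}
Tree: B1–B2, B2–B3, B3–B4, B4–B5, B5–B6, B6–B7, B7–B8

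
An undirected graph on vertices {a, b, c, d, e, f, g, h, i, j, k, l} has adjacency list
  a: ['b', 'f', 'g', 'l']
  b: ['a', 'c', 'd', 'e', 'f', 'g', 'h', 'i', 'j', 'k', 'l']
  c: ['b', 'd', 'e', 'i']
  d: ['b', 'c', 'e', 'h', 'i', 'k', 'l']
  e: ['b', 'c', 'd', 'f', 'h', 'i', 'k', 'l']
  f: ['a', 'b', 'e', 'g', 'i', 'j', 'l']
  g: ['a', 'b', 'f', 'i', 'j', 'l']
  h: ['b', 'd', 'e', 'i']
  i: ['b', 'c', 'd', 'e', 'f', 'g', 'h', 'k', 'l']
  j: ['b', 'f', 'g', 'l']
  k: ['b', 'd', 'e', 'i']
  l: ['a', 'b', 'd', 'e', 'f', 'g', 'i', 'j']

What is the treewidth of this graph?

4

A width-4 tree decomposition is:
Bags: B1 = {b, e, f, i, l}  B2 = {b, d, e, i, l}  B3 = {b, c, d, e, i}  B4 = {b, f, g, i, l}  B5 = {a, b, f, g, l}  B6 = {b, d, e, h, i}  B7 = {b, f, g, j, l}  B8 = {b, d, e, i, k}
Tree: B1–B2, B2–B3, B1–B4, B4–B5, B2–B6, B4–B7, B6–B8
Each bag holds 5 vertices, so the decomposition has width 4, which upper-bounds the treewidth. On the other hand G contains the 5-clique {b, f, g, j, l}. A clique must lie in a single bag of any decomposition, so no decomposition can have width below 4. Hence tw(G) = 4 exactly.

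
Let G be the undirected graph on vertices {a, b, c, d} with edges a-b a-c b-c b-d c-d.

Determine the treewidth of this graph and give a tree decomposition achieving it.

Treewidth 2.
One optimal decomposition is:
Bags: B1 = {b, c, d}  B2 = {a, b, c}
Tree: B1–B2

Each bag holds 3 vertices, so the decomposition has width 2, which upper-bounds the treewidth. For the lower bound, the 3 vertices {b, c, d} are pairwise adjacent, and any tree decomposition puts a clique entirely inside one bag — forcing width ≥ 2. Hence tw(G) = 2 exactly.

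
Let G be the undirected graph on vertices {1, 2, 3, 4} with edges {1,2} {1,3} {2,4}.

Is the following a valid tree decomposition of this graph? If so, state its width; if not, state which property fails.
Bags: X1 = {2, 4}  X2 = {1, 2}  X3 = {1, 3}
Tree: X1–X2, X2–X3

Every vertex of G appears in some bag (union = {1, 2, 3, 4}); every edge is covered by a bag; and for each vertex v the set of bags containing v is connected in the bag tree. The decomposition is therefore valid. The largest bag has 2 vertices, so the width is 1.

Yes; width 1.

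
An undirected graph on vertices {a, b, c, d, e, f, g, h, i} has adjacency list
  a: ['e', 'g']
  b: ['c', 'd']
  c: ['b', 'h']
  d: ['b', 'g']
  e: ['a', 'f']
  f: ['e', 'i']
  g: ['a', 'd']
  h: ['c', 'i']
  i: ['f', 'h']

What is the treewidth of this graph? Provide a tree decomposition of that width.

Each bag holds 3 vertices, so the decomposition has width 2, which upper-bounds the treewidth. The edges h–i–f–e–a–g–d–b–c–h form a cycle, so G is not a tree and its treewidth is at least 2. Therefore the treewidth is 2.

Treewidth 2.
One such decomposition:
Bags: B1 = {f, h, i}  B2 = {e, f, h}  B3 = {a, e, h}  B4 = {a, g, h}  B5 = {d, g, h}  B6 = {b, d, h}  B7 = {b, c, h}
Tree: B1–B2, B2–B3, B3–B4, B4–B5, B5–B6, B6–B7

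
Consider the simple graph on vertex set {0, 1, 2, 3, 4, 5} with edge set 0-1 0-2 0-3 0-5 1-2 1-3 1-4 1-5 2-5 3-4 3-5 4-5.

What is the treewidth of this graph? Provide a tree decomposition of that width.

The largest bag has 4 vertices, giving width 3; this decomposition certifies tw(G) ≤ 3. For the lower bound, the 4 vertices {0, 1, 2, 5} are pairwise adjacent, and any tree decomposition puts a clique entirely inside one bag — forcing width ≥ 3. Combining the bounds, tw(G) = 3.

Treewidth 3.
Bags: B1 = {0, 1, 3, 5}  B2 = {1, 3, 4, 5}  B3 = {0, 1, 2, 5}
Tree: B1–B2, B1–B3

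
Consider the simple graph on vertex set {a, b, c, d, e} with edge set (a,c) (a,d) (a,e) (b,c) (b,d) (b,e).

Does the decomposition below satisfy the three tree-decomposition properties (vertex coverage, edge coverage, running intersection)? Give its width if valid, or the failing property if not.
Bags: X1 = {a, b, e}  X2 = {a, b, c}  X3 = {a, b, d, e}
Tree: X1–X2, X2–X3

No — bags containing vertex e are not connected in the tree.

A tree decomposition must satisfy three properties: every vertex lies in some bag; for every edge, both endpoints lie together in some bag; and for every vertex, the bags containing it form a connected subtree. Here bags containing vertex e are not connected in the tree, so the decomposition is invalid.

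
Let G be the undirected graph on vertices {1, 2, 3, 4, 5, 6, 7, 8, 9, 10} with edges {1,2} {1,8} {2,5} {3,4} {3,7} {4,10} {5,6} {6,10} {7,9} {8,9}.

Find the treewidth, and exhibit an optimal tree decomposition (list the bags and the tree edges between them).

The largest bag has 3 vertices, giving width 2; this decomposition certifies tw(G) ≤ 2. For the lower bound, G contains the cycle 3–7–9–8–1–2–5–6–10–4–3, so G is not a forest; only forests have treewidth ≤ 1, hence tw(G) ≥ 2. Combining the bounds, tw(G) = 2.

Treewidth 2.
One optimal decomposition is:
Bags: B1 = {3, 7, 9}  B2 = {3, 8, 9}  B3 = {1, 3, 8}  B4 = {1, 2, 3}  B5 = {2, 3, 5}  B6 = {3, 5, 6}  B7 = {3, 6, 10}  B8 = {3, 4, 10}
Tree: B1–B2, B2–B3, B3–B4, B4–B5, B5–B6, B6–B7, B7–B8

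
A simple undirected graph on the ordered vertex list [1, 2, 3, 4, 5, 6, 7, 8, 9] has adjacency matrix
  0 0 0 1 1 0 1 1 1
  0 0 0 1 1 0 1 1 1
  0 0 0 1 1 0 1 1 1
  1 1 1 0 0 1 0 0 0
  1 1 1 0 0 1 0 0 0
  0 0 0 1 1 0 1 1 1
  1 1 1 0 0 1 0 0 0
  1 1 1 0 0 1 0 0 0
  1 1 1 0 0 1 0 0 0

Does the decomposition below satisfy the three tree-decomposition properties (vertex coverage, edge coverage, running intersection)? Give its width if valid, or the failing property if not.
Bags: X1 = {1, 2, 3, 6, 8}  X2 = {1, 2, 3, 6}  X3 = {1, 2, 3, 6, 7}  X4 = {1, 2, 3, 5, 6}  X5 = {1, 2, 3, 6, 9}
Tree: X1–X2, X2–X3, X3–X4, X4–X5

A tree decomposition must satisfy three properties: every vertex lies in some bag; for every edge, both endpoints lie together in some bag; and for every vertex, the bags containing it form a connected subtree. Here vertex 4 appears in no bag, so the decomposition is invalid.

No — vertex 4 appears in no bag.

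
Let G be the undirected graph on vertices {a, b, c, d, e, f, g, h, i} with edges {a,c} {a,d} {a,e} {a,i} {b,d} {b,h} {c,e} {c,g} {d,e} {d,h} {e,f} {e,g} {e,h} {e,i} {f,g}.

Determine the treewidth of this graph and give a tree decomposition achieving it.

Each bag holds 3 vertices, so the decomposition has width 2, which upper-bounds the treewidth. For the lower bound, the 3 vertices {c, e, g} are pairwise adjacent, and any tree decomposition puts a clique entirely inside one bag — forcing width ≥ 2. Therefore the treewidth is 2.

Treewidth 2.
One such decomposition:
Bags: B1 = {a, d, e}  B2 = {a, c, e}  B3 = {c, e, g}  B4 = {e, f, g}  B5 = {d, e, h}  B6 = {b, d, h}  B7 = {a, e, i}
Tree: B1–B2, B2–B3, B3–B4, B1–B5, B5–B6, B1–B7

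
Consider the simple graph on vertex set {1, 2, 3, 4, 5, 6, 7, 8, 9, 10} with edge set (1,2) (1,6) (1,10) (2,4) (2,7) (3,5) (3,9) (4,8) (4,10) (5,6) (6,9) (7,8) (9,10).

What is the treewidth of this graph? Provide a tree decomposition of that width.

The largest bag has 3 vertices, giving width 2; this decomposition certifies tw(G) ≤ 2. Since 8–7–2–4–8 is a cycle in G, G is not acyclic. Forests are exactly the graphs of treewidth ≤ 1, so tw(G) ≥ 2. Therefore the treewidth is 2.

Treewidth 2.
One optimal decomposition is:
Bags: B1 = {4, 7, 8}  B2 = {2, 4, 7}  B3 = {2, 4, 10}  B4 = {1, 2, 10}  B5 = {1, 9, 10}  B6 = {1, 6, 9}  B7 = {3, 6, 9}  B8 = {3, 5, 6}
Tree: B1–B2, B2–B3, B3–B4, B4–B5, B5–B6, B6–B7, B7–B8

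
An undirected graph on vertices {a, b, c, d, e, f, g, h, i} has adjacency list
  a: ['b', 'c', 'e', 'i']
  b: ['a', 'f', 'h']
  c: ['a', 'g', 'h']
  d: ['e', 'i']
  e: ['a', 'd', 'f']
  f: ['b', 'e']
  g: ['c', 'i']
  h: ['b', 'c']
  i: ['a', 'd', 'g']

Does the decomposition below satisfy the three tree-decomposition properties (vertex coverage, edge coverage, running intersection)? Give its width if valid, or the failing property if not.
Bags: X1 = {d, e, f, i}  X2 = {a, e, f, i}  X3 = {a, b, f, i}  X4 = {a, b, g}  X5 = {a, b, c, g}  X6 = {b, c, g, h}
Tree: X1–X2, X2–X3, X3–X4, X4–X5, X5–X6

No — edge (i,g) lies in no bag.

A tree decomposition must satisfy three properties: every vertex lies in some bag; for every edge, both endpoints lie together in some bag; and for every vertex, the bags containing it form a connected subtree. Here edge (i,g) lies in no bag, so the decomposition is invalid.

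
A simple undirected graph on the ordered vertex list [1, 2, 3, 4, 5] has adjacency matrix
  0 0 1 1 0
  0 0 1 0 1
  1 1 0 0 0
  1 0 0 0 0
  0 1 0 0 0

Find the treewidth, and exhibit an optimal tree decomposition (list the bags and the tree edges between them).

Treewidth 1.
Bags: B1 = {2, 3}  B2 = {1, 3}  B3 = {2, 5}  B4 = {1, 4}
Tree: B1–B2, B1–B3, B2–B4

Every bag has size at most 2, so the width is 2 − 1 = 1 and tw(G) ≤ 1. Since G has at least one edge (e.g. 3–2), it is not an edgeless graph, so tw(G) ≥ 1. Combining the bounds, tw(G) = 1.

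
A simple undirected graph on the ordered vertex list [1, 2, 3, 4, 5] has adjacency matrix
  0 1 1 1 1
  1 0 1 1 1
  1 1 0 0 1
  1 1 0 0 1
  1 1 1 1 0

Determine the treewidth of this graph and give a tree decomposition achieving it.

Every bag has size at most 4, so the width is 4 − 1 = 3 and tw(G) ≤ 3. Conversely, {1, 2, 3, 5} is a clique of size 4, and the vertices of any clique must share a bag in every tree decomposition; so some bag has ≥ 4 vertices and tw(G) ≥ 3. Therefore the treewidth is 3.

Treewidth 3.
One optimal decomposition is:
Bags: B1 = {1, 2, 3, 5}  B2 = {1, 2, 4, 5}
Tree: B1–B2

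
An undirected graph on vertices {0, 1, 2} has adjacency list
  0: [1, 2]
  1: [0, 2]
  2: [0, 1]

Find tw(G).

2

A width-2 tree decomposition is:
Bags: B1 = {0, 1, 2}
Tree: (single bag)
A single bag containing all 3 vertices is trivially a valid decomposition of width 2. For the lower bound, the 3 vertices {0, 1, 2} are pairwise adjacent, and any tree decomposition puts a clique entirely inside one bag — forcing width ≥ 2. The upper and lower bounds meet at 2, so that is the treewidth.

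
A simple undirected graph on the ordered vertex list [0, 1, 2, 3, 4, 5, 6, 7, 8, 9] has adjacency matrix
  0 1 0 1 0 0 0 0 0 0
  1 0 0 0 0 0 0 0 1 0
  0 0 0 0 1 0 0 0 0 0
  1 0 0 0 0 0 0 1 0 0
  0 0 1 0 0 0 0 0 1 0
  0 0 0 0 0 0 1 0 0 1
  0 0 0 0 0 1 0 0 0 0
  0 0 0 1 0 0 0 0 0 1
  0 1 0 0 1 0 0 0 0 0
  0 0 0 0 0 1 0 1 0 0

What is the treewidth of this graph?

1

A width-1 tree decomposition is:
Bags: B1 = {5, 6}  B2 = {5, 9}  B3 = {7, 9}  B4 = {3, 7}  B5 = {0, 3}  B6 = {0, 1}  B7 = {1, 8}  B8 = {4, 8}  B9 = {2, 4}
Tree: B1–B2, B2–B3, B3–B4, B4–B5, B5–B6, B6–B7, B7–B8, B8–B9
Every bag has size at most 2, so the width is 2 − 1 = 1 and tw(G) ≤ 1. Any graph with an edge has treewidth ≥ 1, and G has the edge 6–5. Therefore the treewidth is 1.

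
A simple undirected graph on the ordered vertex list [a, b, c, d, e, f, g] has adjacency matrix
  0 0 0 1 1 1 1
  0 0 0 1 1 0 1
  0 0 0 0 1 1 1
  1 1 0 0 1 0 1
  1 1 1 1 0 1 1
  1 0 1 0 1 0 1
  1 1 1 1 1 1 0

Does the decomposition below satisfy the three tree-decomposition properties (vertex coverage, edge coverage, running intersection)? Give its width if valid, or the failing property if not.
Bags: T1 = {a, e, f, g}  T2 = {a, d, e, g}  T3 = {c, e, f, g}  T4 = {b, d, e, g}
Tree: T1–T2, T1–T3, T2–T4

Yes; width 3.

Vertex coverage: the bags together contain {a, b, c, d, e, f, g}, the full vertex set. Edge coverage: each edge of G has both endpoints in at least one bag. Running intersection: for every vertex, the bags containing it form a connected subtree. All three properties hold, so this is a valid tree decomposition of width max|bag| − 1 = 3, and hence tw(G) ≤ 3.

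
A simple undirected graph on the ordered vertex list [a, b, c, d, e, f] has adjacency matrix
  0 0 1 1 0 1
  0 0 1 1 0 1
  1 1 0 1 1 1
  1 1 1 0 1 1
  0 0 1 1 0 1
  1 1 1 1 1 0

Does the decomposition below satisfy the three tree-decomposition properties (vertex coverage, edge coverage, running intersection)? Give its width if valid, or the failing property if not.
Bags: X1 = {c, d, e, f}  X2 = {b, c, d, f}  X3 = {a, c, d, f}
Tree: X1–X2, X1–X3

Vertex coverage: the bags together contain {a, b, c, d, e, f}, the full vertex set. Edge coverage: each edge of G has both endpoints in at least one bag. Running intersection: for every vertex, the bags containing it form a connected subtree. All three properties hold, so this is a valid tree decomposition of width max|bag| − 1 = 3, and hence tw(G) ≤ 3.

Yes; width 3.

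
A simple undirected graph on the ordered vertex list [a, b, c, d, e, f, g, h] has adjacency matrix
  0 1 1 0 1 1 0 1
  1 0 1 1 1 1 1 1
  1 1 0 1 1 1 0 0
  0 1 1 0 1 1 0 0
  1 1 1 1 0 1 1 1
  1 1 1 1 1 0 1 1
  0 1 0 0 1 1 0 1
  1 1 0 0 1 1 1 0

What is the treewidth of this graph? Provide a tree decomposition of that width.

Treewidth 4.
One such decomposition:
Bags: B1 = {b, c, d, e, f}  B2 = {a, b, c, e, f}  B3 = {a, b, e, f, h}  B4 = {b, e, f, g, h}
Tree: B1–B2, B2–B3, B3–B4

The largest bag has 5 vertices, giving width 4; this decomposition certifies tw(G) ≤ 4. Conversely, {b, c, d, e, f} is a clique of size 5, and the vertices of any clique must share a bag in every tree decomposition; so some bag has ≥ 5 vertices and tw(G) ≥ 4. Combining the bounds, tw(G) = 4.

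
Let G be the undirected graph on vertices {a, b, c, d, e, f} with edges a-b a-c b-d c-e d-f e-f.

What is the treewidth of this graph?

2

A width-2 tree decomposition is:
Bags: B1 = {c, e, f}  B2 = {a, c, f}  B3 = {a, b, f}  B4 = {b, d, f}
Tree: B1–B2, B2–B3, B3–B4
Each bag holds 3 vertices, so the decomposition has width 2, which upper-bounds the treewidth. For the lower bound, G contains the cycle f–e–c–a–b–d–f, so G is not a forest; only forests have treewidth ≤ 1, hence tw(G) ≥ 2. The upper and lower bounds meet at 2, so that is the treewidth.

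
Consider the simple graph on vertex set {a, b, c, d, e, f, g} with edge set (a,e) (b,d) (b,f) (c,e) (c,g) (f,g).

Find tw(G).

A width-1 tree decomposition is:
Bags: B1 = {a, e}  B2 = {c, e}  B3 = {c, g}  B4 = {f, g}  B5 = {b, f}  B6 = {b, d}
Tree: B1–B2, B2–B3, B3–B4, B4–B5, B5–B6
Every bag has size at most 2, so the width is 2 − 1 = 1 and tw(G) ≤ 1. Since G has at least one edge (e.g. a–e), it is not an edgeless graph, so tw(G) ≥ 1. Hence tw(G) = 1 exactly.

1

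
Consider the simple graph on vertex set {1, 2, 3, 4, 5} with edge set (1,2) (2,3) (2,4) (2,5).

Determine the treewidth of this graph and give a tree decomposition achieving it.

Treewidth 1.
One such decomposition:
Bags: B1 = {1, 2}  B2 = {2, 4}  B3 = {2, 3}  B4 = {2, 5}
Tree: B1–B2, B2–B3, B1–B4

The largest bag has 2 vertices, giving width 1; this decomposition certifies tw(G) ≤ 1. G has an edge, so its treewidth is at least 1. Therefore the treewidth is 1.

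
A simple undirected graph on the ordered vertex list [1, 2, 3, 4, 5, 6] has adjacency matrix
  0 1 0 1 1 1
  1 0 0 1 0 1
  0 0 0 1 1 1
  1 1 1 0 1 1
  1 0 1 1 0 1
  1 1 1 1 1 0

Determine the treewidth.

A width-3 tree decomposition is:
Bags: B1 = {1, 4, 5, 6}  B2 = {3, 4, 5, 6}  B3 = {1, 2, 4, 6}
Tree: B1–B2, B1–B3
Each bag holds 4 vertices, so the decomposition has width 3, which upper-bounds the treewidth. For the lower bound, the 4 vertices {1, 2, 4, 6} are pairwise adjacent, and any tree decomposition puts a clique entirely inside one bag — forcing width ≥ 3. Combining the bounds, tw(G) = 3.

3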